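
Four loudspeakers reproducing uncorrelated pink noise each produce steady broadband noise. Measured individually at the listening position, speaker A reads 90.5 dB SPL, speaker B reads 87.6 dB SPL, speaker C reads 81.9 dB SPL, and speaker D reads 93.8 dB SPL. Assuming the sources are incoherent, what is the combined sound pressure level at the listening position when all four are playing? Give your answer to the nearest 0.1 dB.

Add the sources as powers (linear), then convert back to dB:
L_total = 10·log₁₀(10^(90.5/10) + 10^(87.6/10) + 10^(81.9/10) + 10^(93.8/10)) = 10·log₁₀(4251000000) = 96.3 dB SPL.

96.3 dB SPL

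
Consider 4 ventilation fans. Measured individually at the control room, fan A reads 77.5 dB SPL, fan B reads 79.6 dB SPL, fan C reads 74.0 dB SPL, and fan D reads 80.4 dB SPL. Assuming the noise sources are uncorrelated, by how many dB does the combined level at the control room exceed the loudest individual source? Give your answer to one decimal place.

4.1 dB

Uncorrelated sources add in intensity (power), not in dB.
L_total = 10·log₁₀(10^(77.5/10) + 10^(79.6/10) + 10^(74.0/10) + 10^(80.4/10)) = 84.51 dB SPL.
Excess over the loudest (80.4 dB): 84.51 − 80.4 = 4.1 dB.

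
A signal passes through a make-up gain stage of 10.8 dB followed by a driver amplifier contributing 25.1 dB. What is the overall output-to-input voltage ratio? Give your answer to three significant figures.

62.4

Net gain = 10.8 + 25.1 = 35.9 dB.
Voltage ratio = 10^(35.9/20) = 62.4.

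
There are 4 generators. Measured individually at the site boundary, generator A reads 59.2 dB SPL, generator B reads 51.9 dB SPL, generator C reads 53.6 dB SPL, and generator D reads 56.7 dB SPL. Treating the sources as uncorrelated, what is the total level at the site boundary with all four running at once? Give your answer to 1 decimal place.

62.3 dB SPL

Incoherent sources sum as intensities:
L_total = 10·log₁₀(10^(59.2/10) + 10^(51.9/10) + 10^(53.6/10) + 10^(56.7/10)) = 10·log₁₀(1683000) = 62.3 dB SPL.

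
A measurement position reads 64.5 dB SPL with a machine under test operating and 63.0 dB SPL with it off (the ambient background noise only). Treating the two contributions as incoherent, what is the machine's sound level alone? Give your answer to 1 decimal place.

Remove the background by subtracting linear intensities:
L_src = 10·log₁₀(10^(64.5/10) − 10^(63.0/10)) = 10·log₁₀(823100) = 59.2 dB SPL.

59.2 dB SPL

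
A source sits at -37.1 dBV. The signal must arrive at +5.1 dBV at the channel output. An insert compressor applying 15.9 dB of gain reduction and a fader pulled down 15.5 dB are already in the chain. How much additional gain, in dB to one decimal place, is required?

73.6 dB

The required make-up gain is the shortfall in the dB sum.
G = +5.1 − (-37.1) + 15.9 + 15.5 = 73.6 dB.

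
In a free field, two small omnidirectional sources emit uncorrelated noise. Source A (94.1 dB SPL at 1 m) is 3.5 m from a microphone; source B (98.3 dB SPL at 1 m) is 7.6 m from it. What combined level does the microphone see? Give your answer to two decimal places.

At the listener: L_A = 94.1 − 20·log₁₀(3.5) = 83.219 dB; L_B = 98.3 − 20·log₁₀(7.6) = 80.684 dB.
Combined: 10·log₁₀(10^(83.219/10)+10^(80.684/10)) = 85.14 dB SPL.

85.14 dB SPL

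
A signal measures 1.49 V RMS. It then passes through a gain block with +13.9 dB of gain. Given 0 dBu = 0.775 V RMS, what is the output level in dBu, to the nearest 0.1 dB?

Input level: 20·log₁₀(1.49/0.775) = 5.68 dBu.
Output: 5.68 + 13.9 = +19.6 dBu.

+19.6 dBu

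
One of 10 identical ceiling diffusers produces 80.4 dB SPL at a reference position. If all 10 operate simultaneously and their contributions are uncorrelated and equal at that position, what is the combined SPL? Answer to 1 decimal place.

10 equal incoherent sources raise the level by 10·log₁₀(10) = 10.00 dB.
L_total = 80.4 + 10.00 = 90.4 dB SPL.

90.4 dB SPL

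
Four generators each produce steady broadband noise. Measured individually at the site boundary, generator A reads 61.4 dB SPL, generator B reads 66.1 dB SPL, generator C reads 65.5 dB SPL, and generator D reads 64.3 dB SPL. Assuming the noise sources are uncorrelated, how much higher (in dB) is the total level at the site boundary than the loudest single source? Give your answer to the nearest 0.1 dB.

Incoherent sources sum as intensities:
L_total = 10·log₁₀(10^(61.4/10) + 10^(66.1/10) + 10^(65.5/10) + 10^(64.3/10)) = 70.68 dB SPL.
Excess over the loudest (66.1 dB): 70.68 − 66.1 = 4.6 dB.

4.6 dB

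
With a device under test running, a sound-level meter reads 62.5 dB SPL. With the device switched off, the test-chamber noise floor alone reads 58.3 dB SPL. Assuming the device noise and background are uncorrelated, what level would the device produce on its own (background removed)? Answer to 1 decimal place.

Remove the background by subtracting linear intensities:
L_src = 10·log₁₀(10^(62.5/10) − 10^(58.3/10)) = 10·log₁₀(1102000) = 60.4 dB SPL.

60.4 dB SPL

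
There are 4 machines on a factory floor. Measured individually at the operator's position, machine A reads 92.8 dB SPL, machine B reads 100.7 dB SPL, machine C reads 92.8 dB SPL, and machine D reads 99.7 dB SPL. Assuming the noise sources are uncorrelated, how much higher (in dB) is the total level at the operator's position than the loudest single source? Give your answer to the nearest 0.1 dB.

Incoherent sources sum as intensities:
L_total = 10·log₁₀(10^(92.8/10) + 10^(100.7/10) + 10^(92.8/10) + 10^(99.7/10)) = 103.96 dB SPL.
Excess over the loudest (100.7 dB): 103.96 − 100.7 = 3.3 dB.

3.3 dB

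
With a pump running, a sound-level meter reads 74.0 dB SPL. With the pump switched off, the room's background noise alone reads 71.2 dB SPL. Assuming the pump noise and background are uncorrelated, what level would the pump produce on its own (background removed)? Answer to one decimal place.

70.8 dB SPL

Background correction is a power subtraction:
L_src = 10·log₁₀(10^(74.0/10) − 10^(71.2/10)) = 10·log₁₀(11940000) = 70.8 dB SPL.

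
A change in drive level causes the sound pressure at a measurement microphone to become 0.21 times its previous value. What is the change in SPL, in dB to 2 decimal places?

-13.56 dB

Sound pressure is an amplitude quantity: ΔL = 20·log₁₀(p₂/p₁).
20·log₁₀(0.21) = -13.56 dB.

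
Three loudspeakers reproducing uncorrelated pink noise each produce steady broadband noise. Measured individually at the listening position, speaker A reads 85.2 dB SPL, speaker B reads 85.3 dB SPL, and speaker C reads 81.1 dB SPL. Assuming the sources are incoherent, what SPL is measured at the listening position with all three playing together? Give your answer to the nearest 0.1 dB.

89.0 dB SPL

Add the sources as powers (linear), then convert back to dB:
L_total = 10·log₁₀(10^(85.2/10) + 10^(85.3/10) + 10^(81.1/10)) = 10·log₁₀(798800000) = 89.0 dB SPL.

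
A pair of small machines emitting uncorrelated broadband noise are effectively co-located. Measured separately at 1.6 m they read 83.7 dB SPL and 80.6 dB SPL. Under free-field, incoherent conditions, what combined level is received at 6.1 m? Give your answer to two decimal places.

73.81 dB SPL

Combined at 1.6 m: 10·log₁₀(10^(83.7/10)+10^(80.6/10)) = 85.431 dB SPL.
Then apply −20·log₁₀(6.1/1.6) = -11.624 dB → 73.81 dB SPL.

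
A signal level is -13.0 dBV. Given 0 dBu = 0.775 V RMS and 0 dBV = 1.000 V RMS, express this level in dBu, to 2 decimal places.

-10.79 dBu

The offset between the scales is 20·log₁₀(0.775/1.000) = −2.214 dB.
So dBu = -13.0 + 2.214 = -10.79 dBu.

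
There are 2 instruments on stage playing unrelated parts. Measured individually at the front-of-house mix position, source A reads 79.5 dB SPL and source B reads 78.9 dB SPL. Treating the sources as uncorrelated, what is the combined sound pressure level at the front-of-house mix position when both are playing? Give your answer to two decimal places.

82.22 dB SPL

Uncorrelated sources add in intensity (power), not in dB.
L_total = 10·log₁₀(10^(79.5/10) + 10^(78.9/10)) = 10·log₁₀(166700000) = 82.22 dB SPL.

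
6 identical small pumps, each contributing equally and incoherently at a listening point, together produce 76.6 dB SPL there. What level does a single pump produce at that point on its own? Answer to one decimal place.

6 equal incoherent sources add 10·log₁₀(6) = 7.78 dB over one source.
L_one = 76.6 − 7.78 = 68.8 dB SPL.

68.8 dB SPL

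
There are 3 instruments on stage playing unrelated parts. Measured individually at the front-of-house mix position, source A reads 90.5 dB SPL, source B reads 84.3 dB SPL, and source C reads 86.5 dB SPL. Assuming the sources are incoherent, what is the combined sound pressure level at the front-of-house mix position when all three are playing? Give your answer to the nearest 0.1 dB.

Add the sources as powers (linear), then convert back to dB:
L_total = 10·log₁₀(10^(90.5/10) + 10^(84.3/10) + 10^(86.5/10)) = 10·log₁₀(1838000000) = 92.6 dB SPL.

92.6 dB SPL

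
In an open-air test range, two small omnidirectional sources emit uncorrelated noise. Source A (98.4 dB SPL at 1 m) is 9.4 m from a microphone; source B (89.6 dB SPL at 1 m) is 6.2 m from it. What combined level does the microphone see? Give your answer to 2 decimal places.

At the listener: L_A = 98.4 − 20·log₁₀(9.4) = 78.937 dB; L_B = 89.6 − 20·log₁₀(6.2) = 73.752 dB.
Combined: 10·log₁₀(10^(78.937/10)+10^(73.752/10)) = 80.09 dB SPL.

80.09 dB SPL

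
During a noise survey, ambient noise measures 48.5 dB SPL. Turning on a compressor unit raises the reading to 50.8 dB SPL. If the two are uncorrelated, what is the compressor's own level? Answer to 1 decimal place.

Subtract intensities: L_src = 10·log₁₀(10^(L_total/10) − 10^(L_bg/10)).
L_src = 10·log₁₀(10^(50.8/10) − 10^(48.5/10)) = 10·log₁₀(49430) = 46.9 dB SPL.

46.9 dB SPL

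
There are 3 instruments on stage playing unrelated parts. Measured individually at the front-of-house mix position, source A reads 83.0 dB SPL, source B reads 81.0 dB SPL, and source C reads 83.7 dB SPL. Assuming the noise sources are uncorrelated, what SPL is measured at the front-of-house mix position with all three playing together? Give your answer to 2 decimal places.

Uncorrelated sources add in intensity (power), not in dB.
L_total = 10·log₁₀(10^(83.0/10) + 10^(81.0/10) + 10^(83.7/10)) = 10·log₁₀(559800000) = 87.48 dB SPL.

87.48 dB SPL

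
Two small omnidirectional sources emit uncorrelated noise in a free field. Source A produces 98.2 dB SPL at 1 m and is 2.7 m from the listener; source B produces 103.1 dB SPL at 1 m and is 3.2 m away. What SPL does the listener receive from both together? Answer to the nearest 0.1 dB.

94.6 dB SPL

At the listener: L_A = 98.2 − 20·log₁₀(2.7) = 89.57 dB; L_B = 103.1 − 20·log₁₀(3.2) = 93.00 dB.
Combined: 10·log₁₀(10^(89.57/10)+10^(93.00/10)) = 94.6 dB SPL.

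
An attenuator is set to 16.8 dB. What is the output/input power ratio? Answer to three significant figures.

Power ratio = 10^(dB/10).
10^(-16.8/10) = 10^(-1.680) = 0.0209.

0.0209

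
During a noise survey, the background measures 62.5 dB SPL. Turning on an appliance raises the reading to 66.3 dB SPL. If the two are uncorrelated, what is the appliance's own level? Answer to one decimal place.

Remove the background by subtracting linear intensities:
L_src = 10·log₁₀(10^(66.3/10) − 10^(62.5/10)) = 10·log₁₀(2488000) = 64.0 dB SPL.

64.0 dB SPL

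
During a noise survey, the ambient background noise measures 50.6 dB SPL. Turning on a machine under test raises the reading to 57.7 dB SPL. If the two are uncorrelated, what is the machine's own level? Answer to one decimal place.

Remove the background by subtracting linear intensities:
L_src = 10·log₁₀(10^(57.7/10) − 10^(50.6/10)) = 10·log₁₀(474000) = 56.8 dB SPL.

56.8 dB SPL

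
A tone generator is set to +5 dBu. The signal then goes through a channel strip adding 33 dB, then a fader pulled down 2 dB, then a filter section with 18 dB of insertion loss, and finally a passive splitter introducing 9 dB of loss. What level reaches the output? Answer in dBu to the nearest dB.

Cascaded gains and losses add directly in dB.
+5 + 33 − 2 − 18 − 9 = +9 dBu.

+9 dBu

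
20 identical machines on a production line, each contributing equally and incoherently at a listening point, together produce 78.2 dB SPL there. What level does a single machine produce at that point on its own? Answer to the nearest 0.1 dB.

65.2 dB SPL

20 equal incoherent sources add 10·log₁₀(20) = 13.01 dB over one source.
L_one = 78.2 − 13.01 = 65.2 dB SPL.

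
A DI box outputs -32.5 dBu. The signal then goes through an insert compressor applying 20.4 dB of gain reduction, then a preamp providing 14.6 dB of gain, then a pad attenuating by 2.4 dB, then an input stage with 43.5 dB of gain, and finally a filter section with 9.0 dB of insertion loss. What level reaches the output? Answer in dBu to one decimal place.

Cascaded gains and losses add directly in dB.
-32.5 − 20.4 + 14.6 − 2.4 + 43.5 − 9.0 = -6.2 dBu.

-6.2 dBu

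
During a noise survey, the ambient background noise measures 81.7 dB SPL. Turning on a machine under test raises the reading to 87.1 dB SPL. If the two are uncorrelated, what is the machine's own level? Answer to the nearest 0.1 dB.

85.6 dB SPL

Remove the background by subtracting linear intensities:
L_src = 10·log₁₀(10^(87.1/10) − 10^(81.7/10)) = 10·log₁₀(365000000) = 85.6 dB SPL.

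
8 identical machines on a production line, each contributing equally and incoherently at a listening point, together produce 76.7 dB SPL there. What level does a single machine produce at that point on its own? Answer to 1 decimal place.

67.7 dB SPL

8 equal incoherent sources add 10·log₁₀(8) = 9.03 dB over one source.
L_one = 76.7 − 9.03 = 67.7 dB SPL.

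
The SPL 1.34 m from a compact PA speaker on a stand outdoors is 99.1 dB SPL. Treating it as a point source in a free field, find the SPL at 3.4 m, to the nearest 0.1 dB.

Inverse-square spreading gives ΔL = −20·log₁₀(d₂/d₁).
ΔL = −20·log₁₀(3.4/1.34) = -8.09 dB, so L₂ = 99.1 + (-8.09) = 91.0 dB SPL.

91.0 dB SPL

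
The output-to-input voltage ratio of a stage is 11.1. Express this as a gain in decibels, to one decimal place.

For a voltage ratio, dB = 20·log₁₀(V₂/V₁).
20·log₁₀(11.1) = 20.9 dB.

20.9 dB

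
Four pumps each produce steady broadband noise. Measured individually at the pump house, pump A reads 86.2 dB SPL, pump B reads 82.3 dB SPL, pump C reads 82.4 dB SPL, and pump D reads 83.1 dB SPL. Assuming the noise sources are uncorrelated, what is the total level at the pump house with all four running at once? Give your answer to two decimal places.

Incoherent sources sum as intensities:
L_total = 10·log₁₀(10^(86.2/10) + 10^(82.3/10) + 10^(82.4/10) + 10^(83.1/10)) = 10·log₁₀(964600000) = 89.84 dB SPL.

89.84 dB SPL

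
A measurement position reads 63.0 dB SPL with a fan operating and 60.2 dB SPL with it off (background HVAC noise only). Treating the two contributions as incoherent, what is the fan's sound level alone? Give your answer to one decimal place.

Background correction is a power subtraction:
L_src = 10·log₁₀(10^(63.0/10) − 10^(60.2/10)) = 10·log₁₀(948100) = 59.8 dB SPL.

59.8 dB SPL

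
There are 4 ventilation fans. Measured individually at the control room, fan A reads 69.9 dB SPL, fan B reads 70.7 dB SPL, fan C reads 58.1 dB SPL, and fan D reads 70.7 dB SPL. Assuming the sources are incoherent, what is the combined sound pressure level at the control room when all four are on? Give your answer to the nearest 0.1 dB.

Add the sources as powers (linear), then convert back to dB:
L_total = 10·log₁₀(10^(69.9/10) + 10^(70.7/10) + 10^(58.1/10) + 10^(70.7/10)) = 10·log₁₀(33920000) = 75.3 dB SPL.

75.3 dB SPL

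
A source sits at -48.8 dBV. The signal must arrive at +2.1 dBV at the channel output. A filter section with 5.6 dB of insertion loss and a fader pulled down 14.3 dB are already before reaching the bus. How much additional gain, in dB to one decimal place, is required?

70.8 dB

The required make-up gain is the shortfall in the dB sum.
G = +2.1 − (-48.8) + 5.6 + 14.3 = 70.8 dB.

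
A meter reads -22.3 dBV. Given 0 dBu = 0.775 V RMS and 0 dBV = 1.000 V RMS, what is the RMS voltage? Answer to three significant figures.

V = 1.000 V × 10^(-22.3/20).
= 1.000 × 0.07674 = 0.0767 V.

0.0767 V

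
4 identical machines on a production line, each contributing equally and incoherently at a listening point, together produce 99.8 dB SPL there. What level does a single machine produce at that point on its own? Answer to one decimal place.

4 equal incoherent sources add 10·log₁₀(4) = 6.02 dB over one source.
L_one = 99.8 − 6.02 = 93.8 dB SPL.

93.8 dB SPL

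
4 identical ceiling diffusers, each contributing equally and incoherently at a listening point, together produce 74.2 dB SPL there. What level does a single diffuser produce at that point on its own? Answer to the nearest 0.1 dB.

4 equal incoherent sources add 10·log₁₀(4) = 6.02 dB over one source.
L_one = 74.2 − 6.02 = 68.2 dB SPL.

68.2 dB SPL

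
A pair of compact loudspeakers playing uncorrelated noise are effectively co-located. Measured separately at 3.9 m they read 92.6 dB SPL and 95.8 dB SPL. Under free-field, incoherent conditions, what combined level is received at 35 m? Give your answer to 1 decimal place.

Combined at 3.9 m: 10·log₁₀(10^(92.6/10)+10^(95.8/10)) = 97.50 dB SPL.
Then apply −20·log₁₀(35/3.9) = -19.06 dB → 78.4 dB SPL.

78.4 dB SPL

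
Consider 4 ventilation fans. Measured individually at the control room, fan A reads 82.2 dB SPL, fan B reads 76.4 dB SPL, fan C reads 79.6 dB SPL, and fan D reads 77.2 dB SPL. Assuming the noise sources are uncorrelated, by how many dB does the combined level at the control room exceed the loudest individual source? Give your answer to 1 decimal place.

3.3 dB

Incoherent sources sum as intensities:
L_total = 10·log₁₀(10^(82.2/10) + 10^(76.4/10) + 10^(79.6/10) + 10^(77.2/10)) = 85.48 dB SPL.
Excess over the loudest (82.2 dB): 85.48 − 82.2 = 3.3 dB.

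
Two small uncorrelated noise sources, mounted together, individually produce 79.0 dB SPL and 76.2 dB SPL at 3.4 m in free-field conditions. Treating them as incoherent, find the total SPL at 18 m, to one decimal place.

66.4 dB SPL

Combined at 3.4 m: 10·log₁₀(10^(79.0/10)+10^(76.2/10)) = 80.83 dB SPL.
Then apply −20·log₁₀(18/3.4) = -14.48 dB → 66.4 dB SPL.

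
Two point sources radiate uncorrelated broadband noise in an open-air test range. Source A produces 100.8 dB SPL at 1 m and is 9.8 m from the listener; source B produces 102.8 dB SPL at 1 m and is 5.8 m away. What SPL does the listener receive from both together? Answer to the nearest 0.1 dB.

88.4 dB SPL

At the listener: L_A = 100.8 − 20·log₁₀(9.8) = 80.98 dB; L_B = 102.8 − 20·log₁₀(5.8) = 87.53 dB.
Combined: 10·log₁₀(10^(80.98/10)+10^(87.53/10)) = 88.4 dB SPL.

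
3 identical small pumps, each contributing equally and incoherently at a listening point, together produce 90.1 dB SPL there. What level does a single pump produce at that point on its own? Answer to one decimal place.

85.3 dB SPL

3 equal incoherent sources add 10·log₁₀(3) = 4.77 dB over one source.
L_one = 90.1 − 4.77 = 85.3 dB SPL.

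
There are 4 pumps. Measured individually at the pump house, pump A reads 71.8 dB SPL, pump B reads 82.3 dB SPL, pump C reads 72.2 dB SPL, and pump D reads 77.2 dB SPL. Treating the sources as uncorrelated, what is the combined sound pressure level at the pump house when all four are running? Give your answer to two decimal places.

Add the sources as powers (linear), then convert back to dB:
L_total = 10·log₁₀(10^(71.8/10) + 10^(82.3/10) + 10^(72.2/10) + 10^(77.2/10)) = 10·log₁₀(254000000) = 84.05 dB SPL.

84.05 dB SPL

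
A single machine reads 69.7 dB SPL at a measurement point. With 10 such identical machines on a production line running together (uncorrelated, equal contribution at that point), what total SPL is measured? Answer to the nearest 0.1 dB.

10 equal incoherent sources raise the level by 10·log₁₀(10) = 10.00 dB.
L_total = 69.7 + 10.00 = 79.7 dB SPL.

79.7 dB SPL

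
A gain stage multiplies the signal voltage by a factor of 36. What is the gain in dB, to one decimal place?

Voltage ratio → dB uses the 20·log₁₀ form:
20·log₁₀(36) = 31.1 dB.

31.1 dB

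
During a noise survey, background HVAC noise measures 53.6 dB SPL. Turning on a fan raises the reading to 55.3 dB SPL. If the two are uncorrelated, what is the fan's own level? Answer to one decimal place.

50.4 dB SPL

Subtract intensities: L_src = 10·log₁₀(10^(L_total/10) − 10^(L_bg/10)).
L_src = 10·log₁₀(10^(55.3/10) − 10^(53.6/10)) = 10·log₁₀(109800) = 50.4 dB SPL.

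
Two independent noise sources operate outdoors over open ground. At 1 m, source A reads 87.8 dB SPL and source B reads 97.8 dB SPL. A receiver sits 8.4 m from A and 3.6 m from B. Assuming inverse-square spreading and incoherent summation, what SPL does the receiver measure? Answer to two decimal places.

At the listener: L_A = 87.8 − 20·log₁₀(8.4) = 69.314 dB; L_B = 97.8 − 20·log₁₀(3.6) = 86.674 dB.
Combined: 10·log₁₀(10^(69.314/10)+10^(86.674/10)) = 86.75 dB SPL.

86.75 dB SPL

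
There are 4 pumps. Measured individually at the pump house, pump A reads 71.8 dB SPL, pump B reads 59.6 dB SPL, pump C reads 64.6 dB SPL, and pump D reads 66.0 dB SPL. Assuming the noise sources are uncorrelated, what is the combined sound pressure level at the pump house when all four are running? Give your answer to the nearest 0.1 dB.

73.6 dB SPL

Add the sources as powers (linear), then convert back to dB:
L_total = 10·log₁₀(10^(71.8/10) + 10^(59.6/10) + 10^(64.6/10) + 10^(66.0/10)) = 10·log₁₀(22910000) = 73.6 dB SPL.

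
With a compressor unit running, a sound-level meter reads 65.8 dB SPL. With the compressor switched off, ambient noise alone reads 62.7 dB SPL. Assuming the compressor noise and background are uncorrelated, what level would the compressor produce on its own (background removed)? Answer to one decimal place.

Background correction is a power subtraction:
L_src = 10·log₁₀(10^(65.8/10) − 10^(62.7/10)) = 10·log₁₀(1940000) = 62.9 dB SPL.

62.9 dB SPL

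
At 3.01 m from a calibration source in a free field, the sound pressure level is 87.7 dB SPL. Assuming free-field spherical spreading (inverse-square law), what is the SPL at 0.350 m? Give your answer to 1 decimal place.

106.4 dB SPL

For a point source in a free field, ΔL = −20·log₁₀(d₂/d₁).
ΔL = −20·log₁₀(0.350/3.01) = 18.69 dB, so L₂ = 87.7 + (18.69) = 106.4 dB SPL.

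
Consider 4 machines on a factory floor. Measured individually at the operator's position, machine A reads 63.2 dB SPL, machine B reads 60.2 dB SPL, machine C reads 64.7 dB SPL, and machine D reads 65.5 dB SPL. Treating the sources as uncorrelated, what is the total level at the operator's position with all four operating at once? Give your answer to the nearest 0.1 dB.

Add the sources as powers (linear), then convert back to dB:
L_total = 10·log₁₀(10^(63.2/10) + 10^(60.2/10) + 10^(64.7/10) + 10^(65.5/10)) = 10·log₁₀(9636000) = 69.8 dB SPL.

69.8 dB SPL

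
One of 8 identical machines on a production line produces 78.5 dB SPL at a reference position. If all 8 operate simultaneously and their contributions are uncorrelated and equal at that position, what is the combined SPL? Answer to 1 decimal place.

87.5 dB SPL

8 equal incoherent sources raise the level by 10·log₁₀(8) = 9.03 dB.
L_total = 78.5 + 9.03 = 87.5 dB SPL.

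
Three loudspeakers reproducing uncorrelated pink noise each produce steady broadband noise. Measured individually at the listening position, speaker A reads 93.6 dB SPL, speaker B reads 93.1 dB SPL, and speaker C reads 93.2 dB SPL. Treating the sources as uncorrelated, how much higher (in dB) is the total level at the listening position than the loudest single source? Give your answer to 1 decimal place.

4.5 dB

Incoherent sources sum as intensities:
L_total = 10·log₁₀(10^(93.6/10) + 10^(93.1/10) + 10^(93.2/10)) = 98.08 dB SPL.
Excess over the loudest (93.6 dB): 98.08 − 93.6 = 4.5 dB.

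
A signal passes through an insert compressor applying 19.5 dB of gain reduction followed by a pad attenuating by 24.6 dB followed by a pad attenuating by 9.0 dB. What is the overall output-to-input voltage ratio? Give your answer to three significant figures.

Net gain = (−19.5) + (−24.6) + (−9.0) = -53.1 dB.
Voltage ratio = 10^(-53.1/20) = 0.00221.

0.00221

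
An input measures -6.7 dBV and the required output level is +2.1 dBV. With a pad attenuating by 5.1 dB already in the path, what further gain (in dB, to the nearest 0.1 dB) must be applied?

The required make-up gain is the shortfall in the dB sum.
G = +2.1 − (-6.7) + 5.1 = 13.9 dB.

13.9 dB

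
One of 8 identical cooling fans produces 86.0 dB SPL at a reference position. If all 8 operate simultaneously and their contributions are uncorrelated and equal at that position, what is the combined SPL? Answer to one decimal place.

95.0 dB SPL

8 equal incoherent sources raise the level by 10·log₁₀(8) = 9.03 dB.
L_total = 86.0 + 9.03 = 95.0 dB SPL.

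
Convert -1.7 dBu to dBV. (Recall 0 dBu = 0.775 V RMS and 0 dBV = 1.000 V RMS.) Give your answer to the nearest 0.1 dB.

The offset between the scales is 20·log₁₀(0.775/1.000) = −2.214 dB.
So dBV = -1.7 − 2.214 = -3.9 dBV.

-3.9 dBV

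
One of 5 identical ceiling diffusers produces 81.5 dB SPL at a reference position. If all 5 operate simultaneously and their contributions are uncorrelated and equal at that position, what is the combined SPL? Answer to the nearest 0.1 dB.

5 equal incoherent sources raise the level by 10·log₁₀(5) = 6.99 dB.
L_total = 81.5 + 6.99 = 88.5 dB SPL.

88.5 dB SPL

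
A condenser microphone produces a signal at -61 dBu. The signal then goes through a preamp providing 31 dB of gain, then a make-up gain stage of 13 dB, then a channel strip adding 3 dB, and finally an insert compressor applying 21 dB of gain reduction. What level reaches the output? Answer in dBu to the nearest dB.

-35 dBu

Gain stages sum in dB:
-61 + 31 + 13 + 3 − 21 = -35 dBu.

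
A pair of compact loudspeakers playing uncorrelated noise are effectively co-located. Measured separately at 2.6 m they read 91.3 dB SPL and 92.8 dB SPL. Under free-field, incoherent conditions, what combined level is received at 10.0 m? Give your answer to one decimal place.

83.4 dB SPL

Combined at 2.6 m: 10·log₁₀(10^(91.3/10)+10^(92.8/10)) = 95.12 dB SPL.
Then apply −20·log₁₀(10.0/2.6) = -11.70 dB → 83.4 dB SPL.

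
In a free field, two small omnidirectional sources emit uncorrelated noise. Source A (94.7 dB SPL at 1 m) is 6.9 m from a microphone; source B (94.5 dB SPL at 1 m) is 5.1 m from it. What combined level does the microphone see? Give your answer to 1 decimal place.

82.3 dB SPL

At the listener: L_A = 94.7 − 20·log₁₀(6.9) = 77.92 dB; L_B = 94.5 − 20·log₁₀(5.1) = 80.35 dB.
Combined: 10·log₁₀(10^(77.92/10)+10^(80.35/10)) = 82.3 dB SPL.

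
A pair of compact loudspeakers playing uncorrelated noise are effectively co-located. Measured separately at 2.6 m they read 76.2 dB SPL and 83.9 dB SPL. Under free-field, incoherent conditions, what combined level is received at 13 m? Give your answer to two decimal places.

70.60 dB SPL

Combined at 2.6 m: 10·log₁₀(10^(76.2/10)+10^(83.9/10)) = 84.581 dB SPL.
Then apply −20·log₁₀(13/2.6) = -13.979 dB → 70.60 dB SPL.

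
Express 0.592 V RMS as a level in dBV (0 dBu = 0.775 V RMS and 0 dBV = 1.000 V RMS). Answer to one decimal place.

-4.6 dBV

dBV = 20·log₁₀(V / 1.000 V).
20·log₁₀(0.592/1.000) = -4.6 dBV.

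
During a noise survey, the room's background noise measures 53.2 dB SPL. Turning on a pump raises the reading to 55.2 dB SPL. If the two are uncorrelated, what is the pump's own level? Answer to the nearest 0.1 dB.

Background correction is a power subtraction:
L_src = 10·log₁₀(10^(55.2/10) − 10^(53.2/10)) = 10·log₁₀(122200) = 50.9 dB SPL.

50.9 dB SPL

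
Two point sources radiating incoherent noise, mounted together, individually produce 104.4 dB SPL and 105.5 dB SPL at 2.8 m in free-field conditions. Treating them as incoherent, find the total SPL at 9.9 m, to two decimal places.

97.03 dB SPL

Combined at 2.8 m: 10·log₁₀(10^(104.4/10)+10^(105.5/10)) = 107.995 dB SPL.
Then apply −20·log₁₀(9.9/2.8) = -10.970 dB → 97.03 dB SPL.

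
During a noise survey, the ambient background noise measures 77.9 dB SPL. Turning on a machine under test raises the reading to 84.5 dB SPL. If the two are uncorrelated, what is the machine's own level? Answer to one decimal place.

83.4 dB SPL

Subtract intensities: L_src = 10·log₁₀(10^(L_total/10) − 10^(L_bg/10)).
L_src = 10·log₁₀(10^(84.5/10) − 10^(77.9/10)) = 10·log₁₀(220200000) = 83.4 dB SPL.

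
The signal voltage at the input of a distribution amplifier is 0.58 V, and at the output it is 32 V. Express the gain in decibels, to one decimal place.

34.8 dB

Voltage is an amplitude quantity, so gain = 20·log₁₀(V_out/V_in).
20·log₁₀(32/0.58) = 20·log₁₀(55.17) = 34.8 dB.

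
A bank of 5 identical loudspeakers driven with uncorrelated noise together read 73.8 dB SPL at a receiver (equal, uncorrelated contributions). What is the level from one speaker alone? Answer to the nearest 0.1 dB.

5 equal incoherent sources add 10·log₁₀(5) = 6.99 dB over one source.
L_one = 73.8 − 6.99 = 66.8 dB SPL.

66.8 dB SPL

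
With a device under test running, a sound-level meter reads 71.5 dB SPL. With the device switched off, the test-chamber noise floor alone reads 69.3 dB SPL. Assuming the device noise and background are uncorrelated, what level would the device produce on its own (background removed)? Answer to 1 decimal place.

Background correction is a power subtraction:
L_src = 10·log₁₀(10^(71.5/10) − 10^(69.3/10)) = 10·log₁₀(5614000) = 67.5 dB SPL.

67.5 dB SPL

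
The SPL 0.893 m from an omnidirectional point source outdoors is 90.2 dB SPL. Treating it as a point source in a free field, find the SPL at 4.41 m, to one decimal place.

Inverse-square spreading gives ΔL = −20·log₁₀(d₂/d₁).
ΔL = −20·log₁₀(4.41/0.893) = -13.87 dB, so L₂ = 90.2 + (-13.87) = 76.3 dB SPL.

76.3 dB SPL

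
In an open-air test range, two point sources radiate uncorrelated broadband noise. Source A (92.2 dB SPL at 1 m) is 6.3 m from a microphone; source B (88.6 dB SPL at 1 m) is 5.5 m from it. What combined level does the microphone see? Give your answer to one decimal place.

78.2 dB SPL

At the listener: L_A = 92.2 − 20·log₁₀(6.3) = 76.21 dB; L_B = 88.6 − 20·log₁₀(5.5) = 73.79 dB.
Combined: 10·log₁₀(10^(76.21/10)+10^(73.79/10)) = 78.2 dB SPL.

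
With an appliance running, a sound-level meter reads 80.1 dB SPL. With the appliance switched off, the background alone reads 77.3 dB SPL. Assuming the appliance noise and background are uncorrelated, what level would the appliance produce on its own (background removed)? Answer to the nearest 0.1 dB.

Remove the background by subtracting linear intensities:
L_src = 10·log₁₀(10^(80.1/10) − 10^(77.3/10)) = 10·log₁₀(48630000) = 76.9 dB SPL.

76.9 dB SPL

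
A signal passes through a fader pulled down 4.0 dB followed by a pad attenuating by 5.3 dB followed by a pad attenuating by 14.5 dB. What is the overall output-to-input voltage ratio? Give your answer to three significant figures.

0.0646

Net gain = (−4.0) + (−5.3) + (−14.5) = -23.8 dB.
Voltage ratio = 10^(-23.8/20) = 0.0646.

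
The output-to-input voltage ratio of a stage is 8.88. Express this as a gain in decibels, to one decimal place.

Voltage ratio → dB uses the 20·log₁₀ form:
20·log₁₀(8.88) = 19.0 dB.

19.0 dB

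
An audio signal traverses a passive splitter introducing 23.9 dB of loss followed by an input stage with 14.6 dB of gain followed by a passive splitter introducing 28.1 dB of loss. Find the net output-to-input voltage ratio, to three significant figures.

Net gain = (−23.9) + 14.6 + (−28.1) = -37.4 dB.
Voltage ratio = 10^(-37.4/20) = 0.0135.

0.0135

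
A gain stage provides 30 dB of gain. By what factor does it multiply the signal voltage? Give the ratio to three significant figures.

Voltage ratio = 10^(dB/20).
10^(30/20) = 10^(1.500) = 31.6.

31.6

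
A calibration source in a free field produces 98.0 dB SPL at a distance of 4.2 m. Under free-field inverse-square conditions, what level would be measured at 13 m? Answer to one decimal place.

Free-field point source: level drops by 20·log₁₀ of the distance ratio.
ΔL = −20·log₁₀(13/4.2) = -9.81 dB, so L₂ = 98.0 + (-9.81) = 88.2 dB SPL.

88.2 dB SPL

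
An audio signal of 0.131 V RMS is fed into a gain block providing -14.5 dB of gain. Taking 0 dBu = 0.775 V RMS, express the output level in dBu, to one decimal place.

Input level: 20·log₁₀(0.131/0.775) = -15.44 dBu.
Output: -15.44 − 14.5 = -29.9 dBu.

-29.9 dBu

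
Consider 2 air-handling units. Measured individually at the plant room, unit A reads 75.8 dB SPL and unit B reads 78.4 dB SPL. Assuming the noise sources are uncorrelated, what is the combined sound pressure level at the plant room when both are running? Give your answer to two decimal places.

Uncorrelated sources add in intensity (power), not in dB.
L_total = 10·log₁₀(10^(75.8/10) + 10^(78.4/10)) = 10·log₁₀(107200000) = 80.30 dB SPL.

80.30 dB SPL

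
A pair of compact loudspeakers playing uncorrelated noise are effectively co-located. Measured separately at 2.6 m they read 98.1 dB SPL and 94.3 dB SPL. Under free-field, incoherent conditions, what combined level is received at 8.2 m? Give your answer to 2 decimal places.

89.64 dB SPL

Combined at 2.6 m: 10·log₁₀(10^(98.1/10)+10^(94.3/10)) = 99.613 dB SPL.
Then apply −20·log₁₀(8.2/2.6) = -9.977 dB → 89.64 dB SPL.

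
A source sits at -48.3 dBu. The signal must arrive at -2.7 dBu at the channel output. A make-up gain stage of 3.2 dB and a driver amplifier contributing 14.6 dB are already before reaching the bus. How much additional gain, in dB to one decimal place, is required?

The required make-up gain is the shortfall in the dB sum.
G = -2.7 − (-48.3) − 3.2 − 14.6 = 27.8 dB.

27.8 dB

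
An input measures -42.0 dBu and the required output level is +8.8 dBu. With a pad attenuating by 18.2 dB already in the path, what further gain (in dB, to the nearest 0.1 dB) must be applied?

The required make-up gain is the shortfall in the dB sum.
G = +8.8 − (-42.0) + 18.2 = 69.0 dB.

69.0 dB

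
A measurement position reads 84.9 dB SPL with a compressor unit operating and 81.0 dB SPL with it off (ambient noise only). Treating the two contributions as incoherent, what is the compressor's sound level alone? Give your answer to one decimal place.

82.6 dB SPL

Subtract intensities: L_src = 10·log₁₀(10^(L_total/10) − 10^(L_bg/10)).
L_src = 10·log₁₀(10^(84.9/10) − 10^(81.0/10)) = 10·log₁₀(183100000) = 82.6 dB SPL.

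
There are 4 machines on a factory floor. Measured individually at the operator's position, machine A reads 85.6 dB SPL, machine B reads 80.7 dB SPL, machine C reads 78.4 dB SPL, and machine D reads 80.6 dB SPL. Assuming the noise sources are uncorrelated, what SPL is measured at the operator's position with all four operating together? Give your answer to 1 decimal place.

88.2 dB SPL

Incoherent sources sum as intensities:
L_total = 10·log₁₀(10^(85.6/10) + 10^(80.7/10) + 10^(78.4/10) + 10^(80.6/10)) = 10·log₁₀(664600000) = 88.2 dB SPL.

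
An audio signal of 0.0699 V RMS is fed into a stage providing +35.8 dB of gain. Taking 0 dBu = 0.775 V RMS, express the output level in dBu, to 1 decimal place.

Input level: 20·log₁₀(0.0699/0.775) = -20.90 dBu.
Output: -20.90 + 35.8 = +14.9 dBu.

+14.9 dBu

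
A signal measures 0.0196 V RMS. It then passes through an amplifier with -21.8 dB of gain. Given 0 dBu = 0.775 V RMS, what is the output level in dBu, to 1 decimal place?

Input level: 20·log₁₀(0.0196/0.775) = -31.94 dBu.
Output: -31.94 − 21.8 = -53.7 dBu.

-53.7 dBu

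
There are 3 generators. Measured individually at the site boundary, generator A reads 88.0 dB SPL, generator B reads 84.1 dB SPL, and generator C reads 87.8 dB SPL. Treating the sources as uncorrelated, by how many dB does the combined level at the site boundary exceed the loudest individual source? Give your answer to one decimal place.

3.7 dB

Uncorrelated sources add in intensity (power), not in dB.
L_total = 10·log₁₀(10^(88.0/10) + 10^(84.1/10) + 10^(87.8/10)) = 91.73 dB SPL.
Excess over the loudest (88.0 dB): 91.73 − 88.0 = 3.7 dB.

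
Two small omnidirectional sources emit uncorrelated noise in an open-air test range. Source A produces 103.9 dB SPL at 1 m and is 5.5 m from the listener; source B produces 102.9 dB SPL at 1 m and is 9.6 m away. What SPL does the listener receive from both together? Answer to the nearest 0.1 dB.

At the listener: L_A = 103.9 − 20·log₁₀(5.5) = 89.09 dB; L_B = 102.9 − 20·log₁₀(9.6) = 83.25 dB.
Combined: 10·log₁₀(10^(89.09/10)+10^(83.25/10)) = 90.1 dB SPL.

90.1 dB SPL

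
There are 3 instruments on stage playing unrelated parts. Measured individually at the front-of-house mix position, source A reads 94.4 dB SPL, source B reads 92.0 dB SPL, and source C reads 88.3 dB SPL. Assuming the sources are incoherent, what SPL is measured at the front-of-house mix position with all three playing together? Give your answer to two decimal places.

Add the sources as powers (linear), then convert back to dB:
L_total = 10·log₁₀(10^(94.4/10) + 10^(92.0/10) + 10^(88.3/10)) = 10·log₁₀(5015000000) = 97.00 dB SPL.

97.00 dB SPL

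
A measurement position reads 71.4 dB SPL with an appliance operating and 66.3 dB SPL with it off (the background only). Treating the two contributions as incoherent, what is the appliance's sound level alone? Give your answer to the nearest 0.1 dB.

Background correction is a power subtraction:
L_src = 10·log₁₀(10^(71.4/10) − 10^(66.3/10)) = 10·log₁₀(9538000) = 69.8 dB SPL.

69.8 dB SPL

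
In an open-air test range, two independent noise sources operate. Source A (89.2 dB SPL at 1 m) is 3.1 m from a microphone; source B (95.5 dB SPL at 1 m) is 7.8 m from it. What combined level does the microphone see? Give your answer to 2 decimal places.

81.61 dB SPL

At the listener: L_A = 89.2 − 20·log₁₀(3.1) = 79.373 dB; L_B = 95.5 − 20·log₁₀(7.8) = 77.658 dB.
Combined: 10·log₁₀(10^(79.373/10)+10^(77.658/10)) = 81.61 dB SPL.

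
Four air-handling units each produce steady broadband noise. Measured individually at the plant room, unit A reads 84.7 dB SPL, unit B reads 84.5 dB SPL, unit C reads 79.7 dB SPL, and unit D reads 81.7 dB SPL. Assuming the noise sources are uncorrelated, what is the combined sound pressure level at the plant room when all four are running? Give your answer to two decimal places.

89.13 dB SPL

Add the sources as powers (linear), then convert back to dB:
L_total = 10·log₁₀(10^(84.7/10) + 10^(84.5/10) + 10^(79.7/10) + 10^(81.7/10)) = 10·log₁₀(818200000) = 89.13 dB SPL.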